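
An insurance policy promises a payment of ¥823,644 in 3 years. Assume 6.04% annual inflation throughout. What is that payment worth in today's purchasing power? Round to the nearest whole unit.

Price-level factor over 3 years: (1 + 6.04%)^3 ≈ 1.1923648289.
Purchasing power today: ¥823,644 divided by that factor.

¥690,765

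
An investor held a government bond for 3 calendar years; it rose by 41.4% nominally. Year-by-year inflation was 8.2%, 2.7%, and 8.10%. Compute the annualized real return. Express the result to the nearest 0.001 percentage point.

Cumulative inflation factor: 1.082 × 1.027 × 1.0810 ≈ 1.20122.
Nominal growth factor: 1.41400. Real growth factor = 1.41400 / 1.20122 ≈ 1.17713.
Annualized: 1.17713^(1/3) − 1 ≈ 0.05587.

5.587%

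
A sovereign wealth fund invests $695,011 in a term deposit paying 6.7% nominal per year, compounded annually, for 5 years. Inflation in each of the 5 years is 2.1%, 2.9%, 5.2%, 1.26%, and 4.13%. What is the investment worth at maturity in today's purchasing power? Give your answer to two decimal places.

$824,789.51

Nominal value at maturity: $695,011 × (1 + 6.7%)^5 ≈ $961,200.03.
Price-level factor over 5 years: 1.021 × 1.029 × 1.052 × 1.0126 × 1.0413 ≈ 1.1653882851.
The maturity value deflated by that factor is the answer in today's purchasing power.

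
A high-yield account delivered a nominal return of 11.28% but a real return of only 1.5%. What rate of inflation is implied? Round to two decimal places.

9.64%

From (1+r_nom) = (1+r_real)(1+π), we get 1+π = (1 + 11.28%)/(1 + 1.5%) = 1.1128/1.015 ≈ 1.09635.
So π ≈ 9.6355%.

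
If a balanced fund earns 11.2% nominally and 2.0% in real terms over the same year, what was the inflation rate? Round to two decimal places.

From (1+r_nom) = (1+r_real)(1+π), we get 1+π = (1 + 11.2%)/(1 + 2.0%) = 1.112/1.020 ≈ 1.09020.
So π ≈ 9.0196%.

9.02%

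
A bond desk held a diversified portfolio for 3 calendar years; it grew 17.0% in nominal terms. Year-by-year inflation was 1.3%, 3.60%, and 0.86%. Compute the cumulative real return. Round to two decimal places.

10.53%

Cumulative inflation factor: 1.013 × 1.0360 × 1.0086 ≈ 1.05849.
Nominal growth factor: 1.17000. Real growth factor = 1.17000 / 1.05849 ≈ 1.10534.
Total real return ≈ 10.5345%.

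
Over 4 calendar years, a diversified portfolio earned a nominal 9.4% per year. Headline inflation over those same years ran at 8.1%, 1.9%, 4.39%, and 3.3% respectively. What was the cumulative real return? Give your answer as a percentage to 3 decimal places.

20.590%

Cumulative inflation factor: 1.081 × 1.019 × 1.0439 × 1.033 ≈ 1.18784.
Nominal growth factor: 1.43242. Real growth factor = 1.43242 / 1.18784 ≈ 1.20590.
Total real return ≈ 20.5897%.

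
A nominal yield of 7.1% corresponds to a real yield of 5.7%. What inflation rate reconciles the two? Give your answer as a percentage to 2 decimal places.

From (1+r_nom) = (1+r_real)(1+π), we get 1+π = (1 + 7.1%)/(1 + 5.7%) = 1.071/1.057 ≈ 1.01325.
So π ≈ 1.3245%.

1.32%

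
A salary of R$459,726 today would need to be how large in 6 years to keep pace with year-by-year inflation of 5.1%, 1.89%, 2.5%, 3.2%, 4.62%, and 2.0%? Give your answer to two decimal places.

R$555,714.58

Cumulative price-level factor: 1.051 × 1.0189 × 1.025 × 1.032 × 1.0462 × 1.020 ≈ 1.2087952045.
The nominal amount required is R$459,726 scaled up by that factor.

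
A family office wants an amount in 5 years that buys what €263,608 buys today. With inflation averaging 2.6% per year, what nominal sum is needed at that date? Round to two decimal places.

€299,705.97

Cumulative price-level factor: (1+2.6%)^5 ≈ 1.1369380568.
Multiplying €263,608 by the price-level factor gives the future nominal sum.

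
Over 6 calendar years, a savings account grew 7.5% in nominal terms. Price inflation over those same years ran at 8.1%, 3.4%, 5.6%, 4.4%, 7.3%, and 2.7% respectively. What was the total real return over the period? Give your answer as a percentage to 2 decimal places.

Cumulative inflation factor: 1.081 × 1.034 × 1.056 × 1.044 × 1.073 × 1.027 ≈ 1.35794.
Nominal growth factor: 1.07500. Real growth factor = 1.07500 / 1.35794 ≈ 0.79164.
Total real return ≈ -20.8360%.

-20.84%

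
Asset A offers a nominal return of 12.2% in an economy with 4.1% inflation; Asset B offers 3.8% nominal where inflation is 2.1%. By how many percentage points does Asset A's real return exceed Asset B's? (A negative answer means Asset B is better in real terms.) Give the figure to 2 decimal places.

Asset A real return: 1.122/1.041 − 1 = 7.781%.
Asset B real return: 1.038/1.021 − 1 = 1.665%.
Difference: 7.781 − 1.665 = 6.116 pp.

6.12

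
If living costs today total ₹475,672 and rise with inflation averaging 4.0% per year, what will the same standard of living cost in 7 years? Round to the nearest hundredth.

₹625,951.90

Cumulative price-level factor: (1+4.0%)^7 ≈ 1.3159317792.
The nominal amount required is ₹475,672 scaled up by that factor.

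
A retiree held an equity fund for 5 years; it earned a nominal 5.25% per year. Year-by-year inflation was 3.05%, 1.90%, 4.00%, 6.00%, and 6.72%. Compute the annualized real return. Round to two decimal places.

Cumulative inflation factor: 1.0305 × 1.0190 × 1.0400 × 1.0600 × 1.0672 ≈ 1.23540.
Nominal growth factor: 1.29155. Real growth factor = 1.29155 / 1.23540 ≈ 1.04545.
Annualized: 1.04545^(1/5) − 1 ≈ 0.00893.

0.89%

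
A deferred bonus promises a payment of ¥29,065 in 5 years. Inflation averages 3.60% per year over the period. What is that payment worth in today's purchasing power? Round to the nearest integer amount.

Price-level factor over 5 years: (1 + 3.60%)^5 ≈ 1.1934350185.
Purchasing power today: ¥29,065 divided by that factor.

¥24,354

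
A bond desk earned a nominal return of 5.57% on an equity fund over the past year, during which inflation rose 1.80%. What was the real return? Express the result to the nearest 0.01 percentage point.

3.70%

Real return via the Fisher equation: (1 + 5.57%)/(1 + 1.80%) − 1 = 1.0557/1.0180 − 1 ≈ 0.03703.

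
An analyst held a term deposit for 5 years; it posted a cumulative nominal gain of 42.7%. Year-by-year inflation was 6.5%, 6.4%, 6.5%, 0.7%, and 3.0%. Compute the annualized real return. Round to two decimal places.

2.66%

Cumulative inflation factor: 1.065 × 1.064 × 1.065 × 1.007 × 1.030 ≈ 1.25172.
Nominal growth factor: 1.42700. Real growth factor = 1.42700 / 1.25172 ≈ 1.14003.
Annualized: 1.14003^(1/5) − 1 ≈ 0.02656.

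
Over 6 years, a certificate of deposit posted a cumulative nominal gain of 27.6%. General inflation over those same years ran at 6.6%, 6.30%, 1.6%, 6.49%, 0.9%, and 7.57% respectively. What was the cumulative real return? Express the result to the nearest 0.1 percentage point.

-4.1%

Cumulative inflation factor: 1.066 × 1.0630 × 1.016 × 1.0649 × 1.009 × 1.0757 ≈ 1.33069.
Nominal growth factor: 1.27600. Real growth factor = 1.27600 / 1.33069 ≈ 0.95890.
Total real return ≈ -4.1096%.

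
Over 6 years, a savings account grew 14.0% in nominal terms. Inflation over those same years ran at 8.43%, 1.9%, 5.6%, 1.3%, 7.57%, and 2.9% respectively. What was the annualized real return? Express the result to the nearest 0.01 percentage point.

Cumulative inflation factor: 1.0843 × 1.019 × 1.056 × 1.013 × 1.0757 × 1.029 ≈ 1.30829.
Nominal growth factor: 1.14000. Real growth factor = 1.14000 / 1.30829 ≈ 0.87137.
Annualized: 0.87137^(1/6) − 1 ≈ -0.02269.

-2.27%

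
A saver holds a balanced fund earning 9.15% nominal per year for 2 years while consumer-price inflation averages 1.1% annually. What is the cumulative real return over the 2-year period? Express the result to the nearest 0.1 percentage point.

16.6%

The annual real rate is (1+9.15%)/(1+1.1%) − 1 = 7.9624%.
Compounded over 2 years: (1 + 0.079624)^2 − 1 ≈ 0.16559.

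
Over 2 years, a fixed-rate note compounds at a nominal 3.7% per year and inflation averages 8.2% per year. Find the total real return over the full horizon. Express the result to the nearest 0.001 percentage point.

-8.145%

The annual real rate is (1+3.7%)/(1+8.2%) − 1 = -4.1590%.
Compounded over 2 years: (1 + -0.041590)^2 − 1 ≈ -0.08145.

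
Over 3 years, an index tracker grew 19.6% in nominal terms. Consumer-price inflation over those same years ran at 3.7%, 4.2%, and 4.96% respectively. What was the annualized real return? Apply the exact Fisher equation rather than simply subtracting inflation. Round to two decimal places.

Cumulative inflation factor: 1.037 × 1.042 × 1.0496 ≈ 1.13415.
Nominal growth factor: 1.19600. Real growth factor = 1.19600 / 1.13415 ≈ 1.05453.
Annualized: 1.05453^(1/3) − 1 ≈ 0.01786.

1.79%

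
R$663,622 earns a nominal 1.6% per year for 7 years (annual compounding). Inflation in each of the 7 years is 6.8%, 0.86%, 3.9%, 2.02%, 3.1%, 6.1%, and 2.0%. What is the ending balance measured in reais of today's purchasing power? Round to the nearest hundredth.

R$582,118.53

Nominal value at maturity: R$663,622 × (1 + 1.6%)^7 ≈ R$741,611.97.
Price-level factor over 7 years: 1.068 × 1.0086 × 1.039 × 1.0202 × 1.031 × 1.061 × 1.020 ≈ 1.2739879030.
Dividing the nominal maturity value by the price-level factor gives the value in today's money.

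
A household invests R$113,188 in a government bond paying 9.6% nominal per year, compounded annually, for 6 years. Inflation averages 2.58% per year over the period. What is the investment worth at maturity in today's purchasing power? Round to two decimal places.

Nominal value at maturity: R$113,188 × (1 + 9.6%)^6 ≈ R$196,184.06.
Price-level factor over 6 years: (1 + 2.58%)^6 ≈ 1.1651347853.
The maturity value deflated by that factor is the answer in today's purchasing power.

R$168,378.85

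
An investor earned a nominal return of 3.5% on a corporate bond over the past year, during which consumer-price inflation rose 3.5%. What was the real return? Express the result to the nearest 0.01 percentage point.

0.00%

Real return via the Fisher equation: (1 + 3.5%)/(1 + 3.5%) − 1 = 1.035/1.035 − 1 ≈ 0.00000.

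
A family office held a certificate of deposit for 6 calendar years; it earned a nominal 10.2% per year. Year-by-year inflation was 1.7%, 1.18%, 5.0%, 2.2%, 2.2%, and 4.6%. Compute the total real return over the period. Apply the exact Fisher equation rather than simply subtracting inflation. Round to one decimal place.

Cumulative inflation factor: 1.017 × 1.0118 × 1.050 × 1.022 × 1.022 × 1.046 ≈ 1.18043.
Nominal growth factor: 1.79098. Real growth factor = 1.79098 / 1.18043 ≈ 1.51723.
Total real return ≈ 51.7229%.

51.7%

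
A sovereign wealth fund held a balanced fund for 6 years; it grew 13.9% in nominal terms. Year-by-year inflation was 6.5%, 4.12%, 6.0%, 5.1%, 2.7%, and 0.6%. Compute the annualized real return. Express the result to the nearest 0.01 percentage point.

Cumulative inflation factor: 1.065 × 1.0412 × 1.060 × 1.051 × 1.027 × 1.006 ≈ 1.27632.
Nominal growth factor: 1.13900. Real growth factor = 1.13900 / 1.27632 ≈ 0.89241.
Annualized: 0.89241^(1/6) − 1 ≈ -0.01879.

-1.88%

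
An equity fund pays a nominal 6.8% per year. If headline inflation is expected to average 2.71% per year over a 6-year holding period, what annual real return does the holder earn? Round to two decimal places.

3.98%

With constant rates the annual real return is the same each year: (1+6.8%)/(1+2.71%) − 1 = 0.03982.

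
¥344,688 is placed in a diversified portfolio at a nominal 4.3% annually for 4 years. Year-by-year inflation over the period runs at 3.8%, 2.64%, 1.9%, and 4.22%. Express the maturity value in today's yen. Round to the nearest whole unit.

Nominal value at maturity: ¥344,688 × (1 + 4.3%)^4 ≈ ¥407,909.
Price-level factor over 4 years: 1.038 × 1.0264 × 1.019 × 1.0422 ≈ 1.1314601161.
The maturity value deflated by that factor is the answer in today's purchasing power.

¥360,516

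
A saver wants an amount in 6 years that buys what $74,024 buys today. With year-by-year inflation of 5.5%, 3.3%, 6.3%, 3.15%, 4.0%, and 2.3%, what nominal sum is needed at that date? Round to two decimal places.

Cumulative price-level factor: 1.055 × 1.033 × 1.063 × 1.0315 × 1.040 × 1.023 ≈ 1.2713474345.
The nominal amount required is $74,024 scaled up by that factor.

$94,110.22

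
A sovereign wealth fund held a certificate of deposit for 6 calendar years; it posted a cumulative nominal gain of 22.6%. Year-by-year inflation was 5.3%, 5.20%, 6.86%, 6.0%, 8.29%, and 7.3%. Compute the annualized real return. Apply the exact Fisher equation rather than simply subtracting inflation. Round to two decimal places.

-2.85%

Cumulative inflation factor: 1.053 × 1.0520 × 1.0686 × 1.060 × 1.0829 × 1.073 ≈ 1.45799.
Nominal growth factor: 1.22600. Real growth factor = 1.22600 / 1.45799 ≈ 0.84089.
Annualized: 0.84089^(1/6) − 1 ≈ -0.02847.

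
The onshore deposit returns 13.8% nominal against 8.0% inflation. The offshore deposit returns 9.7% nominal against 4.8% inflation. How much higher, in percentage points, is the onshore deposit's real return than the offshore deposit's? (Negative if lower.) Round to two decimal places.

0.69

The onshore deposit real return: 1.138/1.080 − 1 = 5.370%.
The offshore deposit real return: 1.097/1.048 − 1 = 4.676%.
Difference: 5.370 − 4.676 = 0.694 pp.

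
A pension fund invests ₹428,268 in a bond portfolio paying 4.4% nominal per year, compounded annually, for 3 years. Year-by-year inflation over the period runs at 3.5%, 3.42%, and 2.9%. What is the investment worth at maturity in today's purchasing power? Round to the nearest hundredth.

₹442,442.53

Nominal value at maturity: ₹428,268 × (1 + 4.4%)^3 ≈ ₹487,323.24.
Price-level factor over 3 years: 1.035 × 1.0342 × 1.029 = 1.101438513.
The maturity value deflated by that factor is the answer in today's purchasing power.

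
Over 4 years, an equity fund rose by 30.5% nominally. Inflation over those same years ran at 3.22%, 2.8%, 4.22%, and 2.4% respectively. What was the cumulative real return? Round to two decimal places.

Cumulative inflation factor: 1.0322 × 1.028 × 1.0422 × 1.024 ≈ 1.13242.
Nominal growth factor: 1.30500. Real growth factor = 1.30500 / 1.13242 ≈ 1.15240.
Total real return ≈ 15.2398%.

15.24%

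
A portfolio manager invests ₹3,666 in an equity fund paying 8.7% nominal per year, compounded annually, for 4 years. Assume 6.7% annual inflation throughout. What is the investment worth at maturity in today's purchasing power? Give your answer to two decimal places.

₹3,948.69

Nominal value at maturity: ₹3,666 × (1 + 8.7%)^4 ≈ ₹5,118.12.
Price-level factor over 4 years: (1 + 6.7%)^4 ≈ 1.2961572031.
The maturity value deflated by that factor is the answer in today's purchasing power.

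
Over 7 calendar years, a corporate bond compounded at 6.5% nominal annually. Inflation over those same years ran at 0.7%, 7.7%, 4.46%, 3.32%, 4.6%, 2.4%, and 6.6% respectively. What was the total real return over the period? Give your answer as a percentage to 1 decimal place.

16.3%

Cumulative inflation factor: 1.007 × 1.077 × 1.0446 × 1.0332 × 1.046 × 1.024 × 1.066 ≈ 1.33650.
Nominal growth factor: 1.55399. Real growth factor = 1.55399 / 1.33650 ≈ 1.16273.
Total real return ≈ 16.2730%.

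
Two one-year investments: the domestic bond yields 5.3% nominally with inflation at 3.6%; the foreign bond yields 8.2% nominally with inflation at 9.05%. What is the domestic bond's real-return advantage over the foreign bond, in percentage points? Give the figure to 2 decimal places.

2.42

The domestic bond real return: 1.053/1.036 − 1 = 1.641%.
The foreign bond real return: 1.082/1.0905 − 1 = -0.779%.
Difference: 1.641 − (-0.779) = 2.420 pp.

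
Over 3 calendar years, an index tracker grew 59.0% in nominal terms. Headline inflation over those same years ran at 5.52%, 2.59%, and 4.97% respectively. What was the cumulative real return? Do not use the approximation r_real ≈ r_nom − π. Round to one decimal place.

Cumulative inflation factor: 1.0552 × 1.0259 × 1.0497 ≈ 1.13633.
Nominal growth factor: 1.59000. Real growth factor = 1.59000 / 1.13633 ≈ 1.39924.
Total real return ≈ 39.9240%.

39.9%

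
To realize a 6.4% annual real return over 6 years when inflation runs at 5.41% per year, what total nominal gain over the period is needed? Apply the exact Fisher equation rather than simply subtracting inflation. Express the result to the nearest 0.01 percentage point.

99.04%

Required annual nominal rate: (1+6.4%)(1+5.41%) − 1 = 12.15624%.
Cumulative over 6 years: (1 + 0.1215624)^6 − 1 ≈ 0.99040.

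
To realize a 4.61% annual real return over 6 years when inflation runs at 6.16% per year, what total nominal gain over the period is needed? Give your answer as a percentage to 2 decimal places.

Required annual nominal rate: (1+4.61%)(1+6.16%) − 1 = 11.053976%.
Cumulative over 6 years: (1 + 0.11053976)^6 − 1 ≈ 0.87588.

87.59%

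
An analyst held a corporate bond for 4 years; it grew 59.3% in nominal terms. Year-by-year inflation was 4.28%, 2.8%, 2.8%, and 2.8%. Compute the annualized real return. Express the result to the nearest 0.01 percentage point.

Cumulative inflation factor: 1.0428 × 1.028 × 1.028 × 1.028 ≈ 1.13287.
Nominal growth factor: 1.59300. Real growth factor = 1.59300 / 1.13287 ≈ 1.40616.
Annualized: 1.40616^(1/4) − 1 ≈ 0.08895.

8.90%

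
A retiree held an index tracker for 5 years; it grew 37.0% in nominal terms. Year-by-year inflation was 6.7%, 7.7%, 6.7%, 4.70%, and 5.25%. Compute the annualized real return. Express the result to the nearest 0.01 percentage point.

0.28%

Cumulative inflation factor: 1.067 × 1.077 × 1.067 × 1.0470 × 1.0525 ≈ 1.35118.
Nominal growth factor: 1.37000. Real growth factor = 1.37000 / 1.35118 ≈ 1.01393.
Annualized: 1.01393^(1/5) − 1 ≈ 0.00277.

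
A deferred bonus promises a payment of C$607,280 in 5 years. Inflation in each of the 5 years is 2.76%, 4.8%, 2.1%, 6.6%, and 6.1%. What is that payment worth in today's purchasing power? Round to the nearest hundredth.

C$488,320.85

Price-level factor over 5 years: 1.0276 × 1.048 × 1.021 × 1.066 × 1.061 ≈ 1.2436085778.
Purchasing power today: C$607,280 divided by that factor.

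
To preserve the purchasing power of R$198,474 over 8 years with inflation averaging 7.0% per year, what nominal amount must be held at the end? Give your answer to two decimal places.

Cumulative price-level factor: (1+7.0%)^8 ≈ 1.7181861798.
Multiplying R$198,474 by the price-level factor gives the future nominal sum.

R$341,015.28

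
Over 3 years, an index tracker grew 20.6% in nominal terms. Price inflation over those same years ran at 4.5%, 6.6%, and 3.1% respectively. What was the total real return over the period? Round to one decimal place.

5.0%

Cumulative inflation factor: 1.045 × 1.066 × 1.031 ≈ 1.14850.
Nominal growth factor: 1.20600. Real growth factor = 1.20600 / 1.14850 ≈ 1.05006.
Total real return ≈ 5.0062%.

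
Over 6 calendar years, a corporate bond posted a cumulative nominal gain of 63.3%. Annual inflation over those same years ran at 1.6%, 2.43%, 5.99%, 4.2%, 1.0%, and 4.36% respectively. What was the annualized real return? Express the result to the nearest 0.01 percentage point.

5.10%

Cumulative inflation factor: 1.016 × 1.0243 × 1.0599 × 1.042 × 1.010 × 1.0436 ≈ 1.21146.
Nominal growth factor: 1.63300. Real growth factor = 1.63300 / 1.21146 ≈ 1.34796.
Annualized: 1.34796^(1/6) − 1 ≈ 0.05102.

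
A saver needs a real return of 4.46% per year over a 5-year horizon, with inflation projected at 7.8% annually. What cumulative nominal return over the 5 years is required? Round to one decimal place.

Required annual nominal rate: (1+4.46%)(1+7.8%) − 1 = 12.60788%.
Cumulative over 5 years: (1 + 0.1260788)^5 − 1 ≈ 0.81069.

81.1%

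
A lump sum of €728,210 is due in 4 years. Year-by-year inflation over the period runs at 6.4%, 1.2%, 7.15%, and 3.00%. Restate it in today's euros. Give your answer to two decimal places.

€612,780.73

Price-level factor over 4 years: 1.064 × 1.012 × 1.0715 × 1.0300 ≈ 1.1883696194.
Purchasing power today: €728,210 divided by that factor.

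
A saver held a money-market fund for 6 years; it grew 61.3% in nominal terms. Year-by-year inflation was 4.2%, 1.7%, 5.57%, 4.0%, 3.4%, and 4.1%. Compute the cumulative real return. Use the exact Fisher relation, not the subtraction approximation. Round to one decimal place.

Cumulative inflation factor: 1.042 × 1.017 × 1.0557 × 1.040 × 1.034 × 1.041 ≈ 1.25237.
Nominal growth factor: 1.61300. Real growth factor = 1.61300 / 1.25237 ≈ 1.28795.
Total real return ≈ 28.7955%.

28.8%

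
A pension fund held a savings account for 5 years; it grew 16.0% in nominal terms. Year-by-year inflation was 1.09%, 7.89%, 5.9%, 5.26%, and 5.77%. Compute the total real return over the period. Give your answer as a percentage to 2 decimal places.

-9.79%

Cumulative inflation factor: 1.0109 × 1.0789 × 1.059 × 1.0526 × 1.0577 ≈ 1.28591.
Nominal growth factor: 1.16000. Real growth factor = 1.16000 / 1.28591 ≈ 0.90208.
Total real return ≈ -9.7916%.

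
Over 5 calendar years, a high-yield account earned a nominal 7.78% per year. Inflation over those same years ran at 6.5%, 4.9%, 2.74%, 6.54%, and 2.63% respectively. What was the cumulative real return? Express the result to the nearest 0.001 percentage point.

15.888%

Cumulative inflation factor: 1.065 × 1.049 × 1.0274 × 1.0654 × 1.0263 ≈ 1.25502.
Nominal growth factor: 1.45442. Real growth factor = 1.45442 / 1.25502 ≈ 1.15888.
Total real return ≈ 15.8882%.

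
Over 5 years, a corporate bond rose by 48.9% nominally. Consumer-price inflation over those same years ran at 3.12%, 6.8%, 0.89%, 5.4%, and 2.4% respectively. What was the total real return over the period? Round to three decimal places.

24.163%

Cumulative inflation factor: 1.0312 × 1.068 × 1.0089 × 1.054 × 1.024 ≈ 1.19923.
Nominal growth factor: 1.48900. Real growth factor = 1.48900 / 1.19923 ≈ 1.24163.
Total real return ≈ 24.1629%.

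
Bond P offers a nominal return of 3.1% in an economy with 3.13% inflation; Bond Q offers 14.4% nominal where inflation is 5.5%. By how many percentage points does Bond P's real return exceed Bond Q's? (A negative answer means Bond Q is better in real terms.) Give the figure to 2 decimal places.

Bond P real return: 1.031/1.0313 − 1 = -0.029%.
Bond Q real return: 1.144/1.055 − 1 = 8.436%.
Difference: -0.029 − 8.436 = -8.465 pp.

-8.47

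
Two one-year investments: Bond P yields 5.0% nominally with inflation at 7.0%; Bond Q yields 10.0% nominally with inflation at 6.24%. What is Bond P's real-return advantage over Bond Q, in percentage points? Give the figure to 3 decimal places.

Bond P real return: 1.050/1.070 − 1 = -1.8692%.
Bond Q real return: 1.100/1.0624 − 1 = 3.5392%.
Difference: -1.8692 − 3.5392 = -5.4084 pp.

-5.408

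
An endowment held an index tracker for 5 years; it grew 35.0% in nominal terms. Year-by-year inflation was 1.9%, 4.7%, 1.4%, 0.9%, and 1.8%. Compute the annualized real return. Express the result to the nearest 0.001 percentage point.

3.970%

Cumulative inflation factor: 1.019 × 1.047 × 1.014 × 1.009 × 1.018 ≈ 1.11121.
Nominal growth factor: 1.35000. Real growth factor = 1.35000 / 1.11121 ≈ 1.21489.
Annualized: 1.21489^(1/5) − 1 ≈ 0.03970.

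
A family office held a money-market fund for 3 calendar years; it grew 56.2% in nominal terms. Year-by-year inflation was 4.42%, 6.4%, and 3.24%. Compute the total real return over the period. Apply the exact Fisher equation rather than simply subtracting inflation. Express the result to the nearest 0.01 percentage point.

36.18%

Cumulative inflation factor: 1.0442 × 1.064 × 1.0324 ≈ 1.14703.
Nominal growth factor: 1.56200. Real growth factor = 1.56200 / 1.14703 ≈ 1.36178.
Total real return ≈ 36.1782%.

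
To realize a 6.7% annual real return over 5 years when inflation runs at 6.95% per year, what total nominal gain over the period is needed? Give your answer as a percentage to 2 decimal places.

93.52%

Required annual nominal rate: (1+6.7%)(1+6.95%) − 1 = 14.11565%.
Cumulative over 5 years: (1 + 0.1411565)^5 − 1 ≈ 0.93520.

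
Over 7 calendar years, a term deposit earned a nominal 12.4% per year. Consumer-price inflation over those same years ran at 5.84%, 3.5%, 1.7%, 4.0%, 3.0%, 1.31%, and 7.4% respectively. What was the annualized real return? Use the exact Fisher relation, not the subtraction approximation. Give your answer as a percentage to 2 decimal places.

Cumulative inflation factor: 1.0584 × 1.035 × 1.017 × 1.040 × 1.030 × 1.0131 × 1.074 ≈ 1.29849.
Nominal growth factor: 2.26654. Real growth factor = 2.26654 / 1.29849 ≈ 1.74552.
Annualized: 1.74552^(1/7) − 1 ≈ 0.08283.

8.28%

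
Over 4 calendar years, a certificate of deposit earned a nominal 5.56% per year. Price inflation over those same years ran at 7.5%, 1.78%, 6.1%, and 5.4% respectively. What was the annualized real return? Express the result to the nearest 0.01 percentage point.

Cumulative inflation factor: 1.075 × 1.0178 × 1.061 × 1.054 ≈ 1.22356.
Nominal growth factor: 1.24165. Real growth factor = 1.24165 / 1.22356 ≈ 1.01478.
Annualized: 1.01478^(1/4) − 1 ≈ 0.00367.

0.37%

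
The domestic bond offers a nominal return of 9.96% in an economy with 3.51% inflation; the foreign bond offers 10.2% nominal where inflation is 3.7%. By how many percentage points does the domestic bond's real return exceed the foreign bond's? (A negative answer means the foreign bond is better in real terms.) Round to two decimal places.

The domestic bond real return: 1.0996/1.0351 − 1 = 6.231%.
The foreign bond real return: 1.102/1.037 − 1 = 6.268%.
Difference: 6.231 − 6.268 = -0.037 pp.

-0.04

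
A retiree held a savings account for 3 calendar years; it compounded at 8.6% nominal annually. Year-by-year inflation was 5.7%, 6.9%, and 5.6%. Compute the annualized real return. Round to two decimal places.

2.39%

Cumulative inflation factor: 1.057 × 1.069 × 1.056 ≈ 1.19321.
Nominal growth factor: 1.28082. Real growth factor = 1.28082 / 1.19321 ≈ 1.07343.
Annualized: 1.07343^(1/3) − 1 ≈ 0.02390.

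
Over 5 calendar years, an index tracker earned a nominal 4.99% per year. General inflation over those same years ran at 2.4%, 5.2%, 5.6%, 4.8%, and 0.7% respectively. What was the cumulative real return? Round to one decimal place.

6.3%

Cumulative inflation factor: 1.024 × 1.052 × 1.056 × 1.048 × 1.007 ≈ 1.20052.
Nominal growth factor: 1.27567. Real growth factor = 1.27567 / 1.20052 ≈ 1.06260.
Total real return ≈ 6.2599%.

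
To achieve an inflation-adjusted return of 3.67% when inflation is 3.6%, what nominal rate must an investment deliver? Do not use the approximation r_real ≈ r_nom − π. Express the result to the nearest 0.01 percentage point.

By the Fisher equation, 1 + r_nom = (1 + 3.67%)(1 + 3.6%) = 1.0367 × 1.036 = 1.0740212.
So r_nom = 7.40212%.

7.40%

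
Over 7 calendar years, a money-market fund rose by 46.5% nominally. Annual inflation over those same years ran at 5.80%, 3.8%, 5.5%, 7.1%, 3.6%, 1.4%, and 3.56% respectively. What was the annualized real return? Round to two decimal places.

1.18%

Cumulative inflation factor: 1.0580 × 1.038 × 1.055 × 1.071 × 1.036 × 1.014 × 1.0356 ≈ 1.34994.
Nominal growth factor: 1.46500. Real growth factor = 1.46500 / 1.34994 ≈ 1.08523.
Annualized: 1.08523^(1/7) − 1 ≈ 0.01175.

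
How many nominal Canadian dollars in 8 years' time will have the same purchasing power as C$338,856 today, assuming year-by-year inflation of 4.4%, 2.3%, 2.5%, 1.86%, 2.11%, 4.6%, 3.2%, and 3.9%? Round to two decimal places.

Cumulative price-level factor: 1.044 × 1.023 × 1.025 × 1.0186 × 1.0211 × 1.046 × 1.032 × 1.039 ≈ 1.2770234585.
Multiplying C$338,856 by the price-level factor gives the future nominal sum.

C$432,727.06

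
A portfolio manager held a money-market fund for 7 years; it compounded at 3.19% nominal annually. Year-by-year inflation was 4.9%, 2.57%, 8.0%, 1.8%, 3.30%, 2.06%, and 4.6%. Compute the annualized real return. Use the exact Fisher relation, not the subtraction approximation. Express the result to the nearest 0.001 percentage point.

Cumulative inflation factor: 1.049 × 1.0257 × 1.080 × 1.018 × 1.0330 × 1.0206 × 1.046 ≈ 1.30453.
Nominal growth factor: 1.24584. Real growth factor = 1.24584 / 1.30453 ≈ 0.95501.
Annualized: 0.95501^(1/7) − 1 ≈ -0.00655.

-0.655%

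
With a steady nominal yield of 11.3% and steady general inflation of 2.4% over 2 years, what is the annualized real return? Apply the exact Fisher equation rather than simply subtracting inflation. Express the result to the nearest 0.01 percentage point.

With constant rates the annual real return is the same each year: (1+11.3%)/(1+2.4%) − 1 = 0.08691.

8.69%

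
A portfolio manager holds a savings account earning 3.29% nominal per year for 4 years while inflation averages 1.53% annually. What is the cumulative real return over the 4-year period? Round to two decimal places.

7.12%

The annual real rate is (1+3.29%)/(1+1.53%) − 1 = 1.7335%.
Compounded over 4 years: (1 + 0.017335)^4 − 1 ≈ 0.07116.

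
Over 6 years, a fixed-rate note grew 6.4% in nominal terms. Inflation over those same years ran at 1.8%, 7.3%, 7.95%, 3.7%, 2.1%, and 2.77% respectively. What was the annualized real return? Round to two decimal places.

Cumulative inflation factor: 1.018 × 1.073 × 1.0795 × 1.037 × 1.021 × 1.0277 ≈ 1.28304.
Nominal growth factor: 1.06400. Real growth factor = 1.06400 / 1.28304 ≈ 0.82928.
Annualized: 0.82928^(1/6) − 1 ≈ -0.03072.

-3.07%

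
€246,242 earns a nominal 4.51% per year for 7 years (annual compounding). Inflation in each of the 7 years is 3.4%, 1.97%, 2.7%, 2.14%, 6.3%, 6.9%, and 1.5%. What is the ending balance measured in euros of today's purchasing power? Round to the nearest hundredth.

€262,863.81

Nominal value at maturity: €246,242 × (1 + 4.51%)^7 ≈ €335,325.87.
Price-level factor over 7 years: 1.034 × 1.0197 × 1.027 × 1.0214 × 1.063 × 1.069 × 1.015 ≈ 1.2756639046.
The maturity value deflated by that factor is the answer in today's purchasing power.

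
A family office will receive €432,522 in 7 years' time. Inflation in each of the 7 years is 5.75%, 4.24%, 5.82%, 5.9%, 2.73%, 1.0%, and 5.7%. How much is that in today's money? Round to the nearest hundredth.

Price-level factor over 7 years: 1.0575 × 1.0424 × 1.0582 × 1.059 × 1.0273 × 1.010 × 1.057 ≈ 1.3547905082.
Purchasing power today: €432,522 divided by that factor.

€319,253.79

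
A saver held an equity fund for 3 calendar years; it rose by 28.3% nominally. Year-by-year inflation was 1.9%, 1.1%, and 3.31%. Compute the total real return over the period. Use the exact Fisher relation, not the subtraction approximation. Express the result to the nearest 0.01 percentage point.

Cumulative inflation factor: 1.019 × 1.011 × 1.0331 ≈ 1.06431.
Nominal growth factor: 1.28300. Real growth factor = 1.28300 / 1.06431 ≈ 1.20548.
Total real return ≈ 20.5477%.

20.55%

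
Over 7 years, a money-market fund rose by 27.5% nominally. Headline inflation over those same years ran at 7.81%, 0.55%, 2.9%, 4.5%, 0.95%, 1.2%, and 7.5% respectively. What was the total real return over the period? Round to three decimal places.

Cumulative inflation factor: 1.0781 × 1.0055 × 1.029 × 1.045 × 1.0095 × 1.012 × 1.075 ≈ 1.28017.
Nominal growth factor: 1.27500. Real growth factor = 1.27500 / 1.28017 ≈ 0.99596.
Total real return ≈ -0.4040%.

-0.404%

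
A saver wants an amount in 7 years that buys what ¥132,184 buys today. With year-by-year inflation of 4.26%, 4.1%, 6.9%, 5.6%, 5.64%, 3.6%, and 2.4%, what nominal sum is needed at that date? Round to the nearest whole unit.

Cumulative price-level factor: 1.0426 × 1.041 × 1.069 × 1.056 × 1.0564 × 1.036 × 1.024 ≈ 1.3730873879.
Multiplying ¥132,184 by the price-level factor gives the future nominal sum.

¥181,500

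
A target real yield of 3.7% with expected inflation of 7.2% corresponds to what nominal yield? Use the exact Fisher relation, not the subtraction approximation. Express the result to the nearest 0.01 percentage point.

11.17%

By the Fisher equation, 1 + r_nom = (1 + 3.7%)(1 + 7.2%) = 1.037 × 1.072 = 1.111664.
So r_nom = 11.1664%.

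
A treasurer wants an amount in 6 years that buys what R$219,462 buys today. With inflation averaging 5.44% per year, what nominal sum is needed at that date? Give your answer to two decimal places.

R$301,572.49

Cumulative price-level factor: (1+5.44%)^6 ≈ 1.3741444353.
Multiplying R$219,462 by the price-level factor gives the future nominal sum.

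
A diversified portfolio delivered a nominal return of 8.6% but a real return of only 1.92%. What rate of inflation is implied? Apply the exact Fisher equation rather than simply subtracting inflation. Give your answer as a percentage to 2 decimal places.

From (1+r_nom) = (1+r_real)(1+π), we get 1+π = (1 + 8.6%)/(1 + 1.92%) = 1.086/1.0192 ≈ 1.06554.
So π ≈ 6.5542%.

6.55%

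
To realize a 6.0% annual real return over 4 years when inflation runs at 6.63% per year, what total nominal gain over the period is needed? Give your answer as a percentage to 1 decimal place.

Required annual nominal rate: (1+6.0%)(1+6.63%) − 1 = 13.0278%.
Cumulative over 4 years: (1 + 0.130278)^4 − 1 ≈ 0.63208.

63.2%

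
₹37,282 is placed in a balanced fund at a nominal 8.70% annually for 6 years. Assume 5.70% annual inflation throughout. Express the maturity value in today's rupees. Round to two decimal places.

₹44,098.78

Nominal value at maturity: ₹37,282 × (1 + 8.70%)^6 ≈ ₹61,500.19.
Price-level factor over 6 years: (1 + 5.70%)^6 ≈ 1.3946008445.
Dividing the nominal maturity value by the price-level factor gives the value in today's money.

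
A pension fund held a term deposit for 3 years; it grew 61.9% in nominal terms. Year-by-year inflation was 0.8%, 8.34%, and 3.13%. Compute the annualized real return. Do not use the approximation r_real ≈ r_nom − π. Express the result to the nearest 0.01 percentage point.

12.86%

Cumulative inflation factor: 1.008 × 1.0834 × 1.0313 ≈ 1.12625.
Nominal growth factor: 1.61900. Real growth factor = 1.61900 / 1.12625 ≈ 1.43752.
Annualized: 1.43752^(1/3) − 1 ≈ 0.12859.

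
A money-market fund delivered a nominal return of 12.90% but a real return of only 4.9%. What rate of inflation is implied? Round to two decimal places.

7.63%

From (1+r_nom) = (1+r_real)(1+π), we get 1+π = (1 + 12.90%)/(1 + 4.9%) = 1.1290/1.049 ≈ 1.07626.
So π ≈ 7.6263%.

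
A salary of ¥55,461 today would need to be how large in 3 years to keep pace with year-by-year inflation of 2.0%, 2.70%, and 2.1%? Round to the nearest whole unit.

Cumulative price-level factor: 1.020 × 1.0270 × 1.021 = 1.06953834.
Multiplying ¥55,461 by the price-level factor gives the future nominal sum.

¥59,318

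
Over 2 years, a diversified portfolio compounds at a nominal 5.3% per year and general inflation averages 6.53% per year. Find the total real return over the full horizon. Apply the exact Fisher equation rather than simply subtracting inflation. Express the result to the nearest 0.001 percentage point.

-2.296%

The annual real rate is (1+5.3%)/(1+6.53%) − 1 = -1.1546%.
Compounded over 2 years: (1 + -0.011546)^2 − 1 ≈ -0.02296.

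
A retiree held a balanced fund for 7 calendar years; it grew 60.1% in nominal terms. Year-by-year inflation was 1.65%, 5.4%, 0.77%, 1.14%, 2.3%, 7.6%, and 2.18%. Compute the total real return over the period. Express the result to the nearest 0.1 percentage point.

Cumulative inflation factor: 1.0165 × 1.054 × 1.0077 × 1.0114 × 1.023 × 1.076 × 1.0218 ≈ 1.22816.
Nominal growth factor: 1.60100. Real growth factor = 1.60100 / 1.22816 ≈ 1.30357.
Total real return ≈ 30.3573%.

30.4%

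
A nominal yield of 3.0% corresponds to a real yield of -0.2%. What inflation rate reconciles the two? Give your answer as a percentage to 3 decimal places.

From (1+r_nom) = (1+r_real)(1+π), we get 1+π = (1 + 3.0%)/(1 − 0.2%) = 1.030/0.998 ≈ 1.03206.
So π ≈ 3.2064%.

3.206%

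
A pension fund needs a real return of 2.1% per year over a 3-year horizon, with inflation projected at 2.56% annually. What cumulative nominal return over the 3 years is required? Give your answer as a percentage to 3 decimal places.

Required annual nominal rate: (1+2.1%)(1+2.56%) − 1 = 4.71376%.
Cumulative over 3 years: (1 + 0.0471376)^3 − 1 ≈ 0.14818.

14.818%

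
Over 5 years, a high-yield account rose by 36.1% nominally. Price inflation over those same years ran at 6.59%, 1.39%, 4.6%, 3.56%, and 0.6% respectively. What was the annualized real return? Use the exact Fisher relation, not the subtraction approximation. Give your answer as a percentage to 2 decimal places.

2.94%

Cumulative inflation factor: 1.0659 × 1.0139 × 1.046 × 1.0356 × 1.006 ≈ 1.17770.
Nominal growth factor: 1.36100. Real growth factor = 1.36100 / 1.17770 ≈ 1.15565.
Annualized: 1.15565^(1/5) − 1 ≈ 0.02935.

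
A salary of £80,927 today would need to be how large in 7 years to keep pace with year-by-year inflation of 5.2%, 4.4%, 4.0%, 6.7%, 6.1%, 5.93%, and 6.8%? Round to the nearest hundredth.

£118,389.46

Cumulative price-level factor: 1.052 × 1.044 × 1.040 × 1.067 × 1.061 × 1.0593 × 1.068 ≈ 1.4629167284.
Multiplying £80,927 by the price-level factor gives the future nominal sum.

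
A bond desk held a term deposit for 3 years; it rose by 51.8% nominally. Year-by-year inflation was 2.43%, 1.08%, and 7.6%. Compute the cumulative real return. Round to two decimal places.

36.26%

Cumulative inflation factor: 1.0243 × 1.0108 × 1.076 ≈ 1.11405.
Nominal growth factor: 1.51800. Real growth factor = 1.51800 / 1.11405 ≈ 1.36260.
Total real return ≈ 36.2596%.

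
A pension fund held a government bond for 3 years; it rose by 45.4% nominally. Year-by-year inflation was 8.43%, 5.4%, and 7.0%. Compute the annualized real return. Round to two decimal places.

5.94%

Cumulative inflation factor: 1.0843 × 1.054 × 1.070 ≈ 1.22285.
Nominal growth factor: 1.45400. Real growth factor = 1.45400 / 1.22285 ≈ 1.18902.
Annualized: 1.18902^(1/3) − 1 ≈ 0.05941.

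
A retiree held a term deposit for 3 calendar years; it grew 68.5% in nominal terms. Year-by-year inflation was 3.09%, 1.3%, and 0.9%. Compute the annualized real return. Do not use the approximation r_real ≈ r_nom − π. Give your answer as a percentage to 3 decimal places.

Cumulative inflation factor: 1.0309 × 1.013 × 1.009 ≈ 1.05370.
Nominal growth factor: 1.68500. Real growth factor = 1.68500 / 1.05370 ≈ 1.59913.
Annualized: 1.59913^(1/3) − 1 ≈ 0.16939.

16.939%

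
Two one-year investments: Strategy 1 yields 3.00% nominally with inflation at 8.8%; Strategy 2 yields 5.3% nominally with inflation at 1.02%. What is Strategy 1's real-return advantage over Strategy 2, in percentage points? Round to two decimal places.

-9.57

Strategy 1 real return: 1.0300/1.088 − 1 = -5.331%.
Strategy 2 real return: 1.053/1.0102 − 1 = 4.237%.
Difference: -5.331 − 4.237 = -9.568 pp.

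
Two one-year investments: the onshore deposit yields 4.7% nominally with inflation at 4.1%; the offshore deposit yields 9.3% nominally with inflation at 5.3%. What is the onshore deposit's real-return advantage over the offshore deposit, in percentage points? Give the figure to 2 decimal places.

-3.22

The onshore deposit real return: 1.047/1.041 − 1 = 0.576%.
The offshore deposit real return: 1.093/1.053 − 1 = 3.799%.
Difference: 0.576 − 3.799 = -3.223 pp.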